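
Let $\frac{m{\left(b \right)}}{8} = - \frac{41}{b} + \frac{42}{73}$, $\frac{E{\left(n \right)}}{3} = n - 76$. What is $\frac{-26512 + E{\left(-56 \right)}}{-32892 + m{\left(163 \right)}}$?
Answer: $\frac{80044573}{97837771} \approx 0.81814$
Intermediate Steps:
$E{\left(n \right)} = -228 + 3 n$ ($E{\left(n \right)} = 3 \left(n - 76\right) = 3 \left(-76 + n\right) = -228 + 3 n$)
$m{\left(b \right)} = \frac{336}{73} - \frac{328}{b}$ ($m{\left(b \right)} = 8 \left(- \frac{41}{b} + \frac{42}{73}\right) = 8 \left(\frac{42}{73} - \frac{41}{b}\right) = \frac{336}{73} - \frac{328}{b}$)
$\frac{-26512 + E{\left(-56 \right)}}{-32892 + m{\left(163 \right)}} = \frac{-26512 + \left(-228 + 3 \left(-56\right)\right)}{-32892 + \left(\frac{336}{73} - \frac{328}{163}\right)} = \frac{-26512 - 396}{-32892 + \left(\frac{336}{73} - \frac{328}{163}\right)} = - \frac{26908}{-32892 + \frac{30824}{11899}} = - \frac{26908}{- \frac{391351084}{11899}} = \left(-26908\right) \left(- \frac{11899}{391351084}\right) = \frac{80044573}{97837771}$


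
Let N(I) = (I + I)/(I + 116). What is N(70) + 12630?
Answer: 1174660/93 ≈ 12631.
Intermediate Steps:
N(I) = 2*I/(116 + I) (N(I) = (2*I)/(116 + I) = 2*I/(116 + I))
N(70) + 12630 = 2*70/(116 + 70) + 12630 = 2*70/186 + 12630 = 2*70*(1/186) + 12630 = 70/93 + 12630 = 1174660/93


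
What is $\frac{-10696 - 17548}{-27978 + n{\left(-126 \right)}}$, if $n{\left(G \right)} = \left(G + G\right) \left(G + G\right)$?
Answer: $- \frac{14122}{17763} \approx -0.79502$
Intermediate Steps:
$n{\left(G \right)} = 4 G^{2}$ ($n{\left(G \right)} = 2 G 2 G = 4 G^{2}$)
$\frac{-10696 - 17548}{-27978 + n{\left(-126 \right)}} = \frac{-10696 - 17548}{-27978 + 4 \left(-126\right)^{2}} = - \frac{28244}{-27978 + 4 \cdot 15876} = - \frac{28244}{-27978 + 63504} = - \frac{28244}{35526} = \left(-28244\right) \frac{1}{35526} = - \frac{14122}{17763}$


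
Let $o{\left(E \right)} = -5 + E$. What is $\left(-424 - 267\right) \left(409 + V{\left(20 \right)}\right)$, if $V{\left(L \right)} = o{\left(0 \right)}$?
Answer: $-279164$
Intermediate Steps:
$V{\left(L \right)} = -5$ ($V{\left(L \right)} = -5 + 0 = -5$)
$\left(-424 - 267\right) \left(409 + V{\left(20 \right)}\right) = \left(-424 - 267\right) \left(409 - 5\right) = \left(-691\right) 404 = -279164$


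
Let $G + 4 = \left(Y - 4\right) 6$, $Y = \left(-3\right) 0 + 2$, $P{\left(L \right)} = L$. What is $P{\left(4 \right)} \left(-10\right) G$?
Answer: $640$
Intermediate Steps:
$Y = 2$ ($Y = 0 + 2 = 2$)
$G = -16$ ($G = -4 + \left(2 - 4\right) 6 = -4 - 12 = -16$)
$P{\left(4 \right)} \left(-10\right) G = 4 \left(-10\right) \left(-16\right) = \left(-40\right) \left(-16\right) = 640$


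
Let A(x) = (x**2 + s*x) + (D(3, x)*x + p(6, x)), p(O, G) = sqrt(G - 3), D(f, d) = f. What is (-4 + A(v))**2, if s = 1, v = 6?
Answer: (56 + sqrt(3))**2 ≈ 3333.0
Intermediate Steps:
p(O, G) = sqrt(-3 + G)
A(x) = x**2 + sqrt(-3 + x) + 4*x (A(x) = (x**2 + 1*x) + (3*x + sqrt(-3 + x)) = (x**2 + x) + (sqrt(-3 + x) + 3*x) = (x + x**2) + (sqrt(-3 + x) + 3*x) = x**2 + sqrt(-3 + x) + 4*x)
(-4 + A(v))**2 = (-4 + (6**2 + sqrt(-3 + 6) + 4*6))**2 = (-4 + (36 + sqrt(3) + 24))**2 = (-4 + (60 + sqrt(3)))**2 = (56 + sqrt(3))**2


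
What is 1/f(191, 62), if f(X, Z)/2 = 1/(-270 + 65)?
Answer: -205/2 ≈ -102.50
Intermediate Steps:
f(X, Z) = -2/205 (f(X, Z) = 2/(-270 + 65) = 2/(-205) = 2*(-1/205) = -2/205)
1/f(191, 62) = 1/(-2/205) = -205/2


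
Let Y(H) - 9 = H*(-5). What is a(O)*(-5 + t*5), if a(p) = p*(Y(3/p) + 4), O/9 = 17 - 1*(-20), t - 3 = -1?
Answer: 21570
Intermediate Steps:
t = 2 (t = 3 - 1 = 2)
O = 333 (O = 9*(17 - 1*(-20)) = 9*(17 + 20) = 9*37 = 333)
Y(H) = 9 - 5*H (Y(H) = 9 + H*(-5) = 9 - 5*H)
a(p) = p*(13 - 15/p) (a(p) = p*((9 - 15/p) + 4) = p*(13 - 15/p))
a(O)*(-5 + t*5) = (-15 + 13*333)*(-5 + 2*5) = (-15 + 4329)*(-5 + 10) = 4314*5 = 21570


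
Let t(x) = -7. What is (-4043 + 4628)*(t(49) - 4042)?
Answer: -2368665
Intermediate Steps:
(-4043 + 4628)*(t(49) - 4042) = (-4043 + 4628)*(-7 - 4042) = 585*(-4049) = -2368665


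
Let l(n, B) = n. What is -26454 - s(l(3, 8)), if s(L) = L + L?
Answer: -26460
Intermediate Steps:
s(L) = 2*L
-26454 - s(l(3, 8)) = -26454 - 2*3 = -26454 - 1*6 = -26454 - 6 = -26460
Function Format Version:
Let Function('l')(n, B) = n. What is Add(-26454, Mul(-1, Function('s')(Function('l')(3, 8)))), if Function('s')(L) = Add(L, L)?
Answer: -26460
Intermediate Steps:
Function('s')(L) = Mul(2, L)
Add(-26454, Mul(-1, Function('s')(Function('l')(3, 8)))) = Add(-26454, Mul(-1, Mul(2, 3))) = Add(-26454, Mul(-1, 6)) = Add(-26454, -6) = -26460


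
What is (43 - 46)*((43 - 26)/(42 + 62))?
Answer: -51/104 ≈ -0.49038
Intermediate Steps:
(43 - 46)*((43 - 26)/(42 + 62)) = -51/104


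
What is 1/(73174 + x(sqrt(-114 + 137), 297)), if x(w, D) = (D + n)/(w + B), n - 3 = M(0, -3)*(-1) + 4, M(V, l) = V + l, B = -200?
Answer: 2925215598/214045233378701 + 307*sqrt(23)/214045233378701 ≈ 1.3666e-5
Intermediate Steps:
n = 10 (n = 3 + ((0 - 3)*(-1) + 4) = 3 + (-3*(-1) + 4) = 3 + (3 + 4) = 3 + 7 = 10)
x(w, D) = (10 + D)/(-200 + w) (x(w, D) = (D + 10)/(w - 200) = (10 + D)/(-200 + w))
1/(73174 + x(sqrt(-114 + 137), 297)) = 1/(73174 + (10 + 297)/(-200 + sqrt(-114 + 137))) = 1/(73174 + 307/(-200 + sqrt(23)))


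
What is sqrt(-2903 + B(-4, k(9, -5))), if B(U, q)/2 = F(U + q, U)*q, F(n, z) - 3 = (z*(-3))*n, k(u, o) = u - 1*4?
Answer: I*sqrt(2753) ≈ 52.469*I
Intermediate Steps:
k(u, o) = -4 + u (k(u, o) = u - 4 = -4 + u)
F(n, z) = 3 - 3*n*z (F(n, z) = 3 + (z*(-3))*n = 3 + (-3*z)*n = 3 - 3*n*z)
B(U, q) = 2*q*(3 - 3*U*(U + q)) (B(U, q) = 2*((3 - 3*(U + q)*U)*q) = 2*((3 - 3*U*(U + q))*q) = 2*(q*(3 - 3*U*(U + q))) = 2*q*(3 - 3*U*(U + q)))
sqrt(-2903 + B(-4, k(9, -5))) = sqrt(-2903 - 6*(-4 + 9)*(-1 - 4*(-4 + (-4 + 9)))) = sqrt(-2903 - 6*5*(-1 - 4*(-4 + 5))) = sqrt(-2903 - 6*5*(-1 - 4*1)) = sqrt(-2903 - 6*5*(-1 - 4)) = sqrt(-2903 - 6*5*(-5)) = sqrt(-2903 + 150) = sqrt(-2753) = I*sqrt(2753)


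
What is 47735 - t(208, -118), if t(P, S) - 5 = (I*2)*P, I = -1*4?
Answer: 49394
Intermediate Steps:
I = -4
t(P, S) = 5 - 8*P (t(P, S) = 5 + (-4*2)*P = 5 - 8*P)
47735 - t(208, -118) = 47735 - (5 - 8*208) = 47735 - (5 - 1664) = 47735 - 1*(-1659) = 47735 + 1659 = 49394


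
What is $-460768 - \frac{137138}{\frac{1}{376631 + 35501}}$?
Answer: $-56519418984$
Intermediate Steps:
$-460768 - \frac{137138}{\frac{1}{376631 + 35501}} = -460768 - \frac{137138}{\frac{1}{412132}} = -460768 - 137138 \frac{1}{\frac{1}{412132}} = -460768 - 56518958216 = -56519418984$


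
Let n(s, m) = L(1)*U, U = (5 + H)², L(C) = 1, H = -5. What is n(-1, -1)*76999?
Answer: 0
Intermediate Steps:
U = 0 (U = (5 - 5)² = 0² = 0)
n(s, m) = 0 (n(s, m) = 1*0 = 0)
n(-1, -1)*76999 = 0*76999 = 0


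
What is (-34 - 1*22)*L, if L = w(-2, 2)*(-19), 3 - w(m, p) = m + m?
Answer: 7448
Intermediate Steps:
w(m, p) = 3 - 2*m (w(m, p) = 3 - (m + m) = 3 - 2*m)
L = -133 (L = (3 - 2*(-2))*(-19) = (3 + 4)*(-19) = 7*(-19) = -133)
(-34 - 1*22)*L = (-34 - 1*22)*(-133) = (-34 - 22)*(-133) = -56*(-133) = 7448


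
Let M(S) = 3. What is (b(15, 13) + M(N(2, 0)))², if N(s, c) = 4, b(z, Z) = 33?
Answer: 1296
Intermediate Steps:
(b(15, 13) + M(N(2, 0)))² = (33 + 3)² = 36² = 1296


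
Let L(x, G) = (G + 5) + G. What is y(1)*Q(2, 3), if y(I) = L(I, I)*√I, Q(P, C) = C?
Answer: 21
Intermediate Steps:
L(x, G) = 5 + 2*G (L(x, G) = (5 + G) + G = 5 + 2*G)
y(I) = √I*(5 + 2*I) (y(I) = (5 + 2*I)*√I = √I*(5 + 2*I))
y(1)*Q(2, 3) = (√1*(5 + 2*1))*3 = (1*(5 + 2))*3 = (1*7)*3 = 7*3 = 21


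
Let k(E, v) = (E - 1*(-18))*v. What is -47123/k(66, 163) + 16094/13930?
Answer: -31147453/13623540 ≈ -2.2863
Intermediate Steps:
k(E, v) = v*(18 + E) (k(E, v) = (E + 18)*v = (18 + E)*v = v*(18 + E))
-47123/k(66, 163) + 16094/13930 = -47123*1/(163*(18 + 66)) + 16094/13930 = -47123/(163*84) + 16094*(1/13930) = -47123/13692 + 8047/6965 = -31147453/13623540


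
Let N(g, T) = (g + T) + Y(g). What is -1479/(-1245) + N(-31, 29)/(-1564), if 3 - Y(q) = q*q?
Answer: 292363/162265 ≈ 1.8018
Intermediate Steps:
Y(q) = 3 - q² (Y(q) = 3 - q*q = 3 - q²)
N(g, T) = 3 + T + g - g² (N(g, T) = (g + T) + (3 - g²) = (T + g) + (3 - g²) = 3 + T + g - g²)
-1479/(-1245) + N(-31, 29)/(-1564) = -1479/(-1245) + (3 + 29 - 31 - 1*(-31)²)/(-1564) = -1479*(-1/1245) + (3 + 29 - 31 - 1*961)*(-1/1564) = 493/415 + (3 + 29 - 31 - 961)*(-1/1564) = 493/415 - 960*(-1/1564) = 493/415 + 240/391 = 292363/162265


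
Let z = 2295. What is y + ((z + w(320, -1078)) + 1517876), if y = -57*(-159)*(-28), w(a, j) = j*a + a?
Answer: 921767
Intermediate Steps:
w(a, j) = a + a*j (w(a, j) = a*j + a = a + a*j)
y = -253764 (y = 9063*(-28) = -253764)
y + ((z + w(320, -1078)) + 1517876) = -253764 + ((2295 + 320*(1 - 1078)) + 1517876) = -253764 + ((2295 + 320*(-1077)) + 1517876) = -253764 + ((2295 - 344640) + 1517876) = -253764 + (-342345 + 1517876) = -253764 + 1175531 = 921767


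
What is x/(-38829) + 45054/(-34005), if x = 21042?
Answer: -39125952/20958415 ≈ -1.8668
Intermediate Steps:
x/(-38829) + 45054/(-34005) = 21042/(-38829) + 45054/(-34005) = 21042*(-1/38829) + 45054*(-1/34005) = -1002/1849 - 15018/11335 = -39125952/20958415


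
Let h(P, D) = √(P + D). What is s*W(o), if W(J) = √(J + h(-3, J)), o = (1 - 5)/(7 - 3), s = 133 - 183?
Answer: -50*√(-1 + 2*I) ≈ -39.308 - 63.601*I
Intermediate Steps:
s = -50
h(P, D) = √(D + P)
o = -1 (o = -4/4 = -4*¼ = -1)
W(J) = √(J + √(-3 + J)) (W(J) = √(J + √(J - 3)) = √(J + √(-3 + J)))
s*W(o) = -50*√(-1 + √(-3 - 1)) = -50*√(-1 + √(-4)) = -50*√(-1 + 2*I)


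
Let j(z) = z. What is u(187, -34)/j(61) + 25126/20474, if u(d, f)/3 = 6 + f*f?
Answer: 36452525/624457 ≈ 58.375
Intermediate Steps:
u(d, f) = 18 + 3*f² (u(d, f) = 3*(6 + f*f) = 3*(6 + f²) = 18 + 3*f²)
u(187, -34)/j(61) + 25126/20474 = (18 + 3*(-34)²)/61 + 25126/20474 = (18 + 3*1156)*(1/61) + 25126*(1/20474) = (18 + 3468)*(1/61) + 12563/10237 = 3486*(1/61) + 12563/10237 = 3486/61 + 12563/10237 = 36452525/624457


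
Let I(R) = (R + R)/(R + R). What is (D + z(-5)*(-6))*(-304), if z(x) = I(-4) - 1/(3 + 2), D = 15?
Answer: -15504/5 ≈ -3100.8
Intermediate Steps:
I(R) = 1 (I(R) = (2*R)/((2*R)) = (2*R)*(1/(2*R)) = 1)
z(x) = ⅘ (z(x) = 1 - 1/(3 + 2) = 1 - 1/5 = 1 - 1*⅕ = 1 - ⅕ = ⅘)
(D + z(-5)*(-6))*(-304) = (15 + (⅘)*(-6))*(-304) = (15 - 24/5)*(-304) = (51/5)*(-304) = -15504/5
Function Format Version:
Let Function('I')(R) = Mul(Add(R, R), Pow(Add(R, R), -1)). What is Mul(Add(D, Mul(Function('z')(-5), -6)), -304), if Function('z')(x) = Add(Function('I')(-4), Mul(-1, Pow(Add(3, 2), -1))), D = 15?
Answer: Rational(-15504, 5) ≈ -3100.8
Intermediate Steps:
Function('I')(R) = 1 (Function('I')(R) = Mul(Mul(2, R), Pow(Mul(2, R), -1)) = Mul(Mul(2, R), Mul(Rational(1, 2), Pow(R, -1))) = 1)
Function('z')(x) = Rational(4, 5) (Function('z')(x) = Add(1, Mul(-1, Pow(Add(3, 2), -1))) = Add(1, Mul(-1, Pow(5, -1))) = Add(1, Mul(-1, Rational(1, 5))) = Add(1, Rational(-1, 5)) = Rational(4, 5))
Mul(Add(D, Mul(Function('z')(-5), -6)), -304) = Mul(Add(15, Mul(Rational(4, 5), -6)), -304) = Mul(Add(15, Rational(-24, 5)), -304) = Mul(Rational(51, 5), -304) = Rational(-15504, 5)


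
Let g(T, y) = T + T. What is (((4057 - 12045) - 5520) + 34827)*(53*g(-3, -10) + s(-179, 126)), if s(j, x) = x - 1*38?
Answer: -4903370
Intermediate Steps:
g(T, y) = 2*T
s(j, x) = -38 + x (s(j, x) = x - 38 = -38 + x)
(((4057 - 12045) - 5520) + 34827)*(53*g(-3, -10) + s(-179, 126)) = (((4057 - 12045) - 5520) + 34827)*(53*(2*(-3)) + (-38 + 126)) = ((-7988 - 5520) + 34827)*(53*(-6) + 88) = (-13508 + 34827)*(-318 + 88) = 21319*(-230) = -4903370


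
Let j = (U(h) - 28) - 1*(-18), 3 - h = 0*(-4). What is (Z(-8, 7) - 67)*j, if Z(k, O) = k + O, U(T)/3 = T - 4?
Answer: 884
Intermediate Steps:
h = 3 (h = 3 - 0*(-4) = 3 - 1*0 = 3 + 0 = 3)
U(T) = -12 + 3*T (U(T) = 3*(T - 4) = 3*(-4 + T) = -12 + 3*T)
Z(k, O) = O + k
j = -13 (j = ((-12 + 3*3) - 28) - 1*(-18) = ((-12 + 9) - 28) + 18 = (-3 - 28) + 18 = -31 + 18 = -13)
(Z(-8, 7) - 67)*j = ((7 - 8) - 67)*(-13) = (-1 - 67)*(-13) = -68*(-13) = 884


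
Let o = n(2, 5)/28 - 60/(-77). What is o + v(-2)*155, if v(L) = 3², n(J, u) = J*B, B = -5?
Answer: 214895/154 ≈ 1395.4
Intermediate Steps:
n(J, u) = -5*J (n(J, u) = J*(-5) = -5*J)
v(L) = 9
o = 65/154 (o = -5*2/28 - 60/(-77) = -10*1/28 - 60*(-1/77) = -5/14 + 60/77 = 65/154 ≈ 0.42208)
o + v(-2)*155 = 65/154 + 9*155 = 65/154 + 1395 = 214895/154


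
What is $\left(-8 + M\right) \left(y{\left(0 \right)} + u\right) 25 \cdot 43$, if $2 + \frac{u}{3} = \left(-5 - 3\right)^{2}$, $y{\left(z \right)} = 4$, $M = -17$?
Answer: $-5106250$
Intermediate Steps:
$u = 186$ ($u = -6 + 3 \left(-5 - 3\right)^{2} = -6 + 3 \left(-8\right)^{2} = -6 + 3 \cdot 64 = -6 + 192 = 186$)
$\left(-8 + M\right) \left(y{\left(0 \right)} + u\right) 25 \cdot 43 = \left(-8 - 17\right) \left(4 + 186\right) 25 \cdot 43 = \left(-25\right) 190 \cdot 25 \cdot 43 = \left(-4750\right) 25 \cdot 43 = \left(-118750\right) 43 = -5106250$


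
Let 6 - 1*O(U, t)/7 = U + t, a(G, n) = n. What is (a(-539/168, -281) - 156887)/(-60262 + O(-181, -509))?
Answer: 78584/27695 ≈ 2.8375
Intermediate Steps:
O(U, t) = 42 - 7*U - 7*t (O(U, t) = 42 - 7*(U + t) = 42 + (-7*U - 7*t) = 42 - 7*U - 7*t)
(a(-539/168, -281) - 156887)/(-60262 + O(-181, -509)) = (-281 - 156887)/(-60262 + (42 - 7*(-181) - 7*(-509))) = -157168/(-60262 + (42 + 1267 + 3563)) = -157168/(-60262 + 4872) = -157168/(-55390) = -157168*(-1/55390) = 78584/27695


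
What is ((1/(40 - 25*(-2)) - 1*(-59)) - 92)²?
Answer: 8814961/8100 ≈ 1088.3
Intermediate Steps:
((1/(40 - 25*(-2)) - 1*(-59)) - 92)² = ((1/(40 + 50) + 59) - 92)² = ((1/90 + 59) - 92)² = (5311/90 - 92)² = (-2969/90)² = 8814961/8100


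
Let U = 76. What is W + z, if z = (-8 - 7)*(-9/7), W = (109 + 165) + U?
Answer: 2585/7 ≈ 369.29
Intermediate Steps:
W = 350 (W = (109 + 165) + 76 = 274 + 76 = 350)
z = 135/7 (z = -(-135)/7 = -15*(-9/7) = 135/7 ≈ 19.286)
W + z = 350 + 135/7 = 2585/7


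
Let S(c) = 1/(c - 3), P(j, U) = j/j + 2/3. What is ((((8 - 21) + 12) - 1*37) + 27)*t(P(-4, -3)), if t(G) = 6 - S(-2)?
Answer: -341/5 ≈ -68.200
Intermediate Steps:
P(j, U) = 5/3 (P(j, U) = 1 + 2*(⅓) = 1 + ⅔ = 5/3)
S(c) = 1/(-3 + c)
t(G) = 31/5 (t(G) = 6 - 1/(-3 - 2) = 6 - 1/(-5) = 6 - 1*(-⅕) = 6 + ⅕ = 31/5)
((((8 - 21) + 12) - 1*37) + 27)*t(P(-4, -3)) = ((((8 - 21) + 12) - 1*37) + 27)*(31/5) = (((-13 + 12) - 37) + 27)*(31/5) = ((-1 - 37) + 27)*(31/5) = (-38 + 27)*(31/5) = -11*31/5 = -341/5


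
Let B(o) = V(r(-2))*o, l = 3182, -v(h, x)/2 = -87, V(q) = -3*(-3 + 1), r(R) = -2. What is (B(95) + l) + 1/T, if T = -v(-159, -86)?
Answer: 652847/174 ≈ 3752.0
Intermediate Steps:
V(q) = 6 (V(q) = -3*(-2) = 6)
v(h, x) = 174 (v(h, x) = -2*(-87) = 174)
T = -174 (T = -1*174 = -174)
B(o) = 6*o
(B(95) + l) + 1/T = (6*95 + 3182) + 1/(-174) = (570 + 3182) - 1/174 = 3752 - 1/174 = 652847/174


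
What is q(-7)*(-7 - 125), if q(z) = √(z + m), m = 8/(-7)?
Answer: -132*I*√399/7 ≈ -376.67*I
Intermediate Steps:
m = -8/7 (m = 8*(-⅐) = -8/7 ≈ -1.1429)
q(z) = √(-8/7 + z) (q(z) = √(z - 8/7) = √(-8/7 + z))
q(-7)*(-7 - 125) = (√(-56 + 49*(-7))/7)*(-7 - 125) = (√(-56 - 343)/7)*(-132) = (√(-399)/7)*(-132) = ((I*√399)/7)*(-132) = (I*√399/7)*(-132) = -132*I*√399/7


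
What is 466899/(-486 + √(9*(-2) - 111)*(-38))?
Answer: -37818819/70412 + 2957027*I*√129/70412 ≈ -537.11 + 476.98*I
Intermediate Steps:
466899/(-486 + √(9*(-2) - 111)*(-38)) = 466899/(-486 + √(-18 - 111)*(-38)) = 466899/(-486 + √(-129)*(-38)) = 466899/(-486 + (I*√129)*(-38)) = 466899/(-486 - 38*I*√129)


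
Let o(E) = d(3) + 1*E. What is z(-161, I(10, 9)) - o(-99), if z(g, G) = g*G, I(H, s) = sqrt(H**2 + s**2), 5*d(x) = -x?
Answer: 498/5 - 161*sqrt(181) ≈ -2066.4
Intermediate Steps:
d(x) = -x/5 (d(x) = (-x)/5 = -x/5)
o(E) = -3/5 + E (o(E) = -1/5*3 + 1*E = -3/5 + E)
z(g, G) = G*g
z(-161, I(10, 9)) - o(-99) = sqrt(10**2 + 9**2)*(-161) - (-3/5 - 99) = sqrt(100 + 81)*(-161) - 1*(-498/5) = sqrt(181)*(-161) + 498/5 = -161*sqrt(181) + 498/5 = 498/5 - 161*sqrt(181)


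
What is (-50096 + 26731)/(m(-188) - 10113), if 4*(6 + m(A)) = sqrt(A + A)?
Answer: 472860870/204788369 + 23365*I*sqrt(94)/204788369 ≈ 2.309 + 0.0011062*I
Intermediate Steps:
m(A) = -6 + sqrt(2)*sqrt(A)/4 (m(A) = -6 + sqrt(A + A)/4 = -6 + sqrt(2*A)/4 = -6 + (sqrt(2)*sqrt(A))/4 = -6 + sqrt(2)*sqrt(A)/4)
(-50096 + 26731)/(m(-188) - 10113) = (-50096 + 26731)/((-6 + sqrt(2)*sqrt(-188)/4) - 10113) = -23365/((-6 + sqrt(2)*(2*I*sqrt(47))/4) - 10113) = -23365/((-6 + I*sqrt(94)/2) - 10113) = -23365/(-10119 + I*sqrt(94)/2)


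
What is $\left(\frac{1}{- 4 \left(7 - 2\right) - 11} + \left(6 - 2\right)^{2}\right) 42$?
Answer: $\frac{20790}{31} \approx 670.65$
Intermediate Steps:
$\left(\frac{1}{- 4 \left(7 - 2\right) - 11} + \left(6 - 2\right)^{2}\right) 42 = \left(\frac{1}{- 4 \left(7 - 2\right) - 11} + 4^{2}\right) 42 = \left(\frac{1}{\left(-4\right) 5 - 11} + 16\right) 42 = \left(\frac{1}{-20 - 11} + 16\right) 42 = \left(\frac{1}{-31} + 16\right) 42 = \left(- \frac{1}{31} + 16\right) 42 = \frac{495}{31} \cdot 42 = \frac{20790}{31}$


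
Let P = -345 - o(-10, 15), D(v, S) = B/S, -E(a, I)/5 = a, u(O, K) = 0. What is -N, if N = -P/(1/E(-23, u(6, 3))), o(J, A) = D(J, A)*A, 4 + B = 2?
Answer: -39445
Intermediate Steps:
B = -2 (B = -4 + 2 = -2)
E(a, I) = -5*a
D(v, S) = -2/S
o(J, A) = -2 (o(J, A) = (-2/A)*A = -2)
P = -343 (P = -345 - 1*(-2) = -345 + 2 = -343)
N = 39445 (N = -(-343)/(1/(-5*(-23))) = -(-343)/(1/115) = -(-343)/1/115 = -(-343)*115 = -1*(-39445) = 39445)
-N = -1*39445 = -39445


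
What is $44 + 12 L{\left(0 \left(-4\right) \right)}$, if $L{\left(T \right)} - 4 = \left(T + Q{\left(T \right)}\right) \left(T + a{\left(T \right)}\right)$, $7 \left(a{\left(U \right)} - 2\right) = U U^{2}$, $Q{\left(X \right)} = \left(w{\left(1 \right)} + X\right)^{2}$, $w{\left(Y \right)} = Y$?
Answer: $116$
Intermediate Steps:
$Q{\left(X \right)} = \left(1 + X\right)^{2}$
$a{\left(U \right)} = 2 + \frac{U^{3}}{7}$ ($a{\left(U \right)} = 2 + \frac{U U^{2}}{7} = 2 + \frac{U^{3}}{7}$)
$L{\left(T \right)} = 4 + \left(T + \left(1 + T\right)^{2}\right) \left(2 + T + \frac{T^{3}}{7}\right)$ ($L{\left(T \right)} = 4 + \left(T + \left(1 + T\right)^{2}\right) \left(T + \left(2 + \frac{T^{3}}{7}\right)\right) = 4 + \left(T + \left(1 + T\right)^{2}\right) \left(2 + T + \frac{T^{3}}{7}\right)$)
$44 + 12 L{\left(0 \left(-4\right) \right)} = 44 + 12 \left(6 + 5 \left(0 \left(-4\right)\right)^{2} + 7 \cdot 0 \left(-4\right) + \frac{\left(0 \left(-4\right)\right)^{5}}{7} + \frac{3 \left(0 \left(-4\right)\right)^{4}}{7} + \frac{8 \left(0 \left(-4\right)\right)^{3}}{7}\right) = 44 + 12 \left(6 + 5 \cdot 0^{2} + 7 \cdot 0 + \frac{0^{5}}{7} + \frac{3 \cdot 0^{4}}{7} + \frac{8 \cdot 0^{3}}{7}\right) = 44 + 12 \left(6 + 5 \cdot 0 + 0 + \frac{1}{7} \cdot 0 + \frac{3}{7} \cdot 0 + \frac{8}{7} \cdot 0\right) = 44 + 12 \left(6 + 0 + 0 + 0 + 0 + 0\right) = 44 + 12 \cdot 6 = 44 + 72 = 116$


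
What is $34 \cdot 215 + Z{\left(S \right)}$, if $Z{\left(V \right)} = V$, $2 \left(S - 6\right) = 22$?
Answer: $7327$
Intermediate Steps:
$S = 17$ ($S = 6 + \frac{1}{2} \cdot 22 = 6 + 11 = 17$)
$34 \cdot 215 + Z{\left(S \right)} = 34 \cdot 215 + 17 = 7310 + 17 = 7327$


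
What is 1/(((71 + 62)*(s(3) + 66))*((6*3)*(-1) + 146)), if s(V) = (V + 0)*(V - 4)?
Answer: 1/1072512 ≈ 9.3239e-7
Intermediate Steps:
s(V) = V*(-4 + V)
1/(((71 + 62)*(s(3) + 66))*((6*3)*(-1) + 146)) = 1/(((71 + 62)*(3*(-4 + 3) + 66))*((6*3)*(-1) + 146)) = 1/((133*(3*(-1) + 66))*(18*(-1) + 146)) = 1/((133*(-3 + 66))*(-18 + 146)) = 1/((133*63)*128) = 1/(8379*128) = 1/1072512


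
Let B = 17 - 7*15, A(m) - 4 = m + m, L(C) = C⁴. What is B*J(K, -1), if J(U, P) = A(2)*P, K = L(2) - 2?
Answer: 704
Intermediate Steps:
A(m) = 4 + 2*m (A(m) = 4 + (m + m) = 4 + 2*m)
K = 14 (K = 2⁴ - 2 = 16 - 2 = 14)
J(U, P) = 8*P (J(U, P) = (4 + 2*2)*P = (4 + 4)*P = 8*P)
B = -88 (B = 17 - 105 = -88)
B*J(K, -1) = -704*(-1) = -88*(-8) = 704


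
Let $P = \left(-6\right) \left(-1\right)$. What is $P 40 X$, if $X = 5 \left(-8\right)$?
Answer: $-9600$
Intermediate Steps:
$X = -40$
$P = 6$
$P 40 X = 6 \cdot 40 \left(-40\right) = 240 \left(-40\right) = -9600$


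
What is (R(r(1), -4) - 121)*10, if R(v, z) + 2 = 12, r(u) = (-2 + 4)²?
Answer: -1110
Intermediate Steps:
r(u) = 4 (r(u) = 2² = 4)
R(v, z) = 10 (R(v, z) = -2 + 12 = 10)
(R(r(1), -4) - 121)*10 = (10 - 121)*10 = -111*10 = -1110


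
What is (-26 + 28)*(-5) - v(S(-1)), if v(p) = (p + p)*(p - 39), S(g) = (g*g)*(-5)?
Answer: -450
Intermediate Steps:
S(g) = -5*g² (S(g) = g²*(-5) = -5*g²)
v(p) = 2*p*(-39 + p) (v(p) = (2*p)*(-39 + p) = 2*p*(-39 + p))
(-26 + 28)*(-5) - v(S(-1)) = (-26 + 28)*(-5) - 2*(-5*(-1)²)*(-39 - 5*(-1)²) = 2*(-5) - 2*(-5*1)*(-39 - 5*1) = -10 - 2*(-5)*(-39 - 5) = -10 - 2*(-5)*(-44) = -10 - 1*440 = -10 - 440 = -450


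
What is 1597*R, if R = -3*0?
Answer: 0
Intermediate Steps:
R = 0
1597*R = 1597*0 = 0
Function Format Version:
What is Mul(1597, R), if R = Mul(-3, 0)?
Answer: 0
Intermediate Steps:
R = 0
Mul(1597, R) = Mul(1597, 0) = 0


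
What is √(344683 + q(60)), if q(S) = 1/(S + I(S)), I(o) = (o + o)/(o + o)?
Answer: 8*√20040086/61 ≈ 587.10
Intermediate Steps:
I(o) = 1 (I(o) = (2*o)/((2*o)) = (2*o)*(1/(2*o)) = 1)
q(S) = 1/(1 + S) (q(S) = 1/(S + 1) = 1/(1 + S))
√(344683 + q(60)) = √(344683 + 1/(1 + 60)) = √(344683 + 1/61) = √(21025664/61) = 8*√20040086/61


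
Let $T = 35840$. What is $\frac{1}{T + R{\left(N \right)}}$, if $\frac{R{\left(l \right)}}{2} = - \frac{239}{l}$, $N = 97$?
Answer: $\frac{97}{3476002} \approx 2.7906 \cdot 10^{-5}$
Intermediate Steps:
$R{\left(l \right)} = - \frac{478}{l}$ ($R{\left(l \right)} = 2 \left(- \frac{239}{l}\right) = - \frac{478}{l}$)
$\frac{1}{T + R{\left(N \right)}} = \frac{1}{35840 - \frac{478}{97}} = \frac{1}{\frac{3476002}{97}} = \frac{97}{3476002}$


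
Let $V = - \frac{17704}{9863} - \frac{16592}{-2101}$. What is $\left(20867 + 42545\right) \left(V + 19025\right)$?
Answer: $\frac{130929379819844}{108493} \approx 1.2068 \cdot 10^{9}$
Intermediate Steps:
$V = \frac{126450792}{20722163}$ ($V = \left(-17704\right) \frac{1}{9863} - - \frac{16592}{2101} = - \frac{17704}{9863} + \frac{16592}{2101} = \frac{126450792}{20722163} \approx 6.1022$)
$\left(20867 + 42545\right) \left(V + 19025\right) = \left(20867 + 42545\right) \left(\frac{126450792}{20722163} + 19025\right) = 63412 \cdot \frac{394365601867}{20722163} = \frac{130929379819844}{108493}$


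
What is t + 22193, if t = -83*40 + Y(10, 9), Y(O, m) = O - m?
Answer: 18874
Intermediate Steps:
t = -3319 (t = -83*40 + (10 - 1*9) = -3320 + (10 - 9) = -3320 + 1 = -3319)
t + 22193 = -3319 + 22193 = 18874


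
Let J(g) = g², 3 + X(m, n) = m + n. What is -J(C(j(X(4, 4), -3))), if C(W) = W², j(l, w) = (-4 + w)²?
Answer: -5764801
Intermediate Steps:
X(m, n) = -3 + m + n (X(m, n) = -3 + (m + n) = -3 + m + n)
-J(C(j(X(4, 4), -3))) = -(((-4 - 3)²)²)² = -(((-7)²)²)² = -(49²)² = -1*2401² = -1*5764801 = -5764801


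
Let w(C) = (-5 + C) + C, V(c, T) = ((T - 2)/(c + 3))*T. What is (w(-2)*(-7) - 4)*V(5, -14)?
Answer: 1652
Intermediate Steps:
V(c, T) = T*(-2 + T)/(3 + c) (V(c, T) = ((-2 + T)/(3 + c))*T = T*(-2 + T)/(3 + c))
w(C) = -5 + 2*C
(w(-2)*(-7) - 4)*V(5, -14) = ((-5 + 2*(-2))*(-7) - 4)*(-14*(-2 - 14)/(3 + 5)) = ((-5 - 4)*(-7) - 4)*(-14*(-16)/8) = (-9*(-7) - 4)*(-14*⅛*(-16)) = (63 - 4)*28 = 59*28 = 1652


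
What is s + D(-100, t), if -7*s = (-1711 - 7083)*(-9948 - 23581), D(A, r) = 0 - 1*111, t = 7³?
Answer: -294854803/7 ≈ -4.2122e+7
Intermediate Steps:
t = 343
D(A, r) = -111 (D(A, r) = 0 - 111 = -111)
s = -294854026/7 (s = -(-1711 - 7083)*(-9948 - 23581)/7 = -(-8794)*(-33529)/7 = -⅐*294854026 = -294854026/7 ≈ -4.2122e+7)
s + D(-100, t) = -294854026/7 - 111 = -294854803/7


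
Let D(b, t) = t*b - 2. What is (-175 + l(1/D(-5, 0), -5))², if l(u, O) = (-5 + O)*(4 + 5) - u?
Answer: 279841/4 ≈ 69960.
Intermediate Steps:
D(b, t) = -2 + b*t (D(b, t) = b*t - 2 = -2 + b*t)
l(u, O) = -45 - u + 9*O (l(u, O) = (-5 + O)*9 - u = (-45 + 9*O) - u = -45 - u + 9*O)
(-175 + l(1/D(-5, 0), -5))² = (-175 + (-45 - 1/(-2 - 5*0) + 9*(-5)))² = (-175 + (-45 - 1/(-2 + 0) - 45))² = (-175 + (-45 - 1/(-2) - 45))² = (-175 + (-45 - 1*(-½) - 45))² = (-175 + (-45 + ½ - 45))² = (-175 - 179/2)² = (-529/2)² = 279841/4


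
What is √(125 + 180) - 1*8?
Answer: -8 + √305 ≈ 9.4642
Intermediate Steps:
√(125 + 180) - 1*8 = √305 - 8 = -8 + √305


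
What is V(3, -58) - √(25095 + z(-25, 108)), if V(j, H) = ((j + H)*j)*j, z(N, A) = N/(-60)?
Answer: -495 - √903435/6 ≈ -653.42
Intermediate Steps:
z(N, A) = -N/60 (z(N, A) = N*(-1/60) = -N/60)
V(j, H) = j²*(H + j) (V(j, H) = ((H + j)*j)*j = (j*(H + j))*j = j²*(H + j))
V(3, -58) - √(25095 + z(-25, 108)) = 3²*(-58 + 3) - √(25095 - 1/60*(-25)) = 9*(-55) - √(25095 + 5/12) = -495 - √(301145/12) = -495 - √903435/6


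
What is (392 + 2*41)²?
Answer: 224676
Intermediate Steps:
(392 + 2*41)² = (392 + 82)² = 474² = 224676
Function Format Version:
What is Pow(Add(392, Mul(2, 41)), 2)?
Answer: 224676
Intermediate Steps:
Pow(Add(392, Mul(2, 41)), 2) = Pow(Add(392, 82), 2) = Pow(474, 2) = 224676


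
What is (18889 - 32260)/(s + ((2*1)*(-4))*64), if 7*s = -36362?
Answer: 93597/39946 ≈ 2.3431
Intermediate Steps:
s = -36362/7 (s = (1/7)*(-36362) = -36362/7 ≈ -5194.6)
(18889 - 32260)/(s + ((2*1)*(-4))*64) = (18889 - 32260)/(-36362/7 + ((2*1)*(-4))*64) = -13371/(-36362/7 + (2*(-4))*64) = -13371/(-36362/7 - 8*64) = -13371/(-36362/7 - 512) = -13371/(-39946/7) = -13371*(-7/39946) = 93597/39946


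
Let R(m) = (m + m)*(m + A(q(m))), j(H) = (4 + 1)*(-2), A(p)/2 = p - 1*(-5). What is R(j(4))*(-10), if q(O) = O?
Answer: -4000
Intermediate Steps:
A(p) = 10 + 2*p (A(p) = 2*(p - 1*(-5)) = 2*(p + 5) = 2*(5 + p) = 10 + 2*p)
j(H) = -10 (j(H) = 5*(-2) = -10)
R(m) = 2*m*(10 + 3*m) (R(m) = (m + m)*(m + (10 + 2*m)) = (2*m)*(10 + 3*m) = 2*m*(10 + 3*m))
R(j(4))*(-10) = (2*(-10)*(10 + 3*(-10)))*(-10) = (2*(-10)*(10 - 30))*(-10) = (2*(-10)*(-20))*(-10) = 400*(-10) = -4000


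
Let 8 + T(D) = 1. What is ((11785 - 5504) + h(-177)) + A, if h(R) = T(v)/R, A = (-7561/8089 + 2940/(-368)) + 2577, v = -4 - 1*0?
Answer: 1165616810345/131721276 ≈ 8849.1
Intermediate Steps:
v = -4 (v = -4 + 0 = -4)
T(D) = -7 (T(D) = -8 + 1 = -7)
A = 1911131449/744188 (A = (-7561*1/8089 + 2940*(-1/368)) + 2577 = (-7561/8089 - 735/92) + 2577 = -6641027/744188 + 2577 = 1911131449/744188 ≈ 2568.1)
h(R) = -7/R
((11785 - 5504) + h(-177)) + A = ((11785 - 5504) - 7/(-177)) + 1911131449/744188 = (6281 - 7*(-1/177)) + 1911131449/744188 = (6281 + 7/177) + 1911131449/744188 = 1111744/177 + 1911131449/744188 = 1165616810345/131721276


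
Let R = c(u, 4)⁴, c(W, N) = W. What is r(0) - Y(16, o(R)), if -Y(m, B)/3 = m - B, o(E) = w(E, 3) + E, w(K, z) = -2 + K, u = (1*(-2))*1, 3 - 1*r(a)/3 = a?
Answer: -33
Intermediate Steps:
r(a) = 9 - 3*a
u = -2 (u = -2*1 = -2)
R = 16 (R = (-2)⁴ = 16)
o(E) = -2 + 2*E (o(E) = (-2 + E) + E = -2 + 2*E)
Y(m, B) = -3*m + 3*B (Y(m, B) = -3*(m - B) = -3*m + 3*B)
r(0) - Y(16, o(R)) = (9 - 3*0) - (-3*16 + 3*(-2 + 2*16)) = (9 + 0) - (-48 + 3*(-2 + 32)) = 9 - (-48 + 3*30) = 9 - (-48 + 90) = 9 - 1*42 = 9 - 42 = -33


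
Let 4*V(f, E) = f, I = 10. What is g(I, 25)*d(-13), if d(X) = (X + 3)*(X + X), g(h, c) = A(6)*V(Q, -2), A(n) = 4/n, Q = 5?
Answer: 650/3 ≈ 216.67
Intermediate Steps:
V(f, E) = f/4
g(h, c) = 5/6 (g(h, c) = (4/6)*((1/4)*5) = (4*(1/6))*(5/4) = (2/3)*(5/4) = 5/6)
d(X) = 2*X*(3 + X) (d(X) = (3 + X)*(2*X) = 2*X*(3 + X))
g(I, 25)*d(-13) = 5*(2*(-13)*(3 - 13))/6 = 5*(2*(-13)*(-10))/6 = (5/6)*260 = 650/3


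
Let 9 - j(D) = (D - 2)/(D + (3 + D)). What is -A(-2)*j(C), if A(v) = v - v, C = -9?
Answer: 0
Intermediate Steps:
A(v) = 0
j(D) = 9 - (-2 + D)/(3 + 2*D) (j(D) = 9 - (D - 2)/(D + (3 + D)) = 9 - (-2 + D)/(3 + 2*D))
-A(-2)*j(C) = -0*(29 + 17*(-9))/(3 + 2*(-9)) = -0*(29 - 153)/(3 - 18) = -0*-124/(-15) = -0*(-1/15*(-124)) = -0*124/15 = -1*0 = 0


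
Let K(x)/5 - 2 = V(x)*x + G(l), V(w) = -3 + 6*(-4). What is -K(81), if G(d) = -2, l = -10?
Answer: 10935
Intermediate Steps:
V(w) = -27 (V(w) = -3 - 24 = -27)
K(x) = -135*x (K(x) = 10 + 5*(-27*x - 2) = 10 + 5*(-2 - 27*x) = 10 + (-10 - 135*x) = -135*x)
-K(81) = -(-135)*81 = -1*(-10935) = 10935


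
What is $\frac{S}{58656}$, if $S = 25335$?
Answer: $\frac{8445}{19552} \approx 0.43193$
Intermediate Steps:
$\frac{S}{58656} = \frac{25335}{58656} = 25335 \cdot \frac{1}{58656} = \frac{8445}{19552}$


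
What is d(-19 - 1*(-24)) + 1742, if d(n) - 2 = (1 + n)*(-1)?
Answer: 1738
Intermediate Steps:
d(n) = 1 - n (d(n) = 2 + (1 + n)*(-1) = 2 + (-1 - n) = 1 - n)
d(-19 - 1*(-24)) + 1742 = (1 - (-19 - 1*(-24))) + 1742 = (1 - (-19 + 24)) + 1742 = (1 - 1*5) + 1742 = (1 - 5) + 1742 = -4 + 1742 = 1738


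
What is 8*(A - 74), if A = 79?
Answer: 40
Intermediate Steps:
8*(A - 74) = 8*(79 - 74) = 8*5 = 40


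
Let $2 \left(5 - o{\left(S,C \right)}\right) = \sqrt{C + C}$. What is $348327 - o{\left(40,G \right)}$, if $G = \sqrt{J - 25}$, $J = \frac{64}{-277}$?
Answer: $348322 + \frac{277^{\frac{3}{4}} \sqrt[4]{6989} \left(1 + i\right)}{554} \approx 3.4832 \cdot 10^{5} + 1.1206 i$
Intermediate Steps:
$J = - \frac{64}{277}$ ($J = 64 \left(- \frac{1}{277}\right) = - \frac{64}{277} \approx -0.23105$)
$G = \frac{i \sqrt{1935953}}{277}$ ($G = \sqrt{- \frac{64}{277} - 25} = \sqrt{- \frac{6989}{277}} = \frac{i \sqrt{1935953}}{277} \approx 5.023 i$)
$o{\left(S,C \right)} = 5 - \frac{\sqrt{2} \sqrt{C}}{2}$ ($o{\left(S,C \right)} = 5 - \frac{\sqrt{C + C}}{2} = 5 - \frac{\sqrt{2 C}}{2} = 5 - \frac{\sqrt{2} \sqrt{C}}{2}$)
$348327 - o{\left(40,G \right)} = 348327 - \left(5 - \frac{\sqrt{2} \sqrt{\frac{i \sqrt{1935953}}{277}}}{2}\right) = 348327 - \left(5 - \frac{\sqrt{2} \frac{277^{\frac{3}{4}} \sqrt[4]{6989} \sqrt{i}}{277}}{2}\right) = 348327 - \left(5 - \frac{\sqrt{2} \cdot 277^{\frac{3}{4}} \sqrt[4]{6989} \sqrt{i}}{554}\right) = 348322 + \frac{\sqrt{2} \cdot 277^{\frac{3}{4}} \sqrt[4]{6989} \sqrt{i}}{554}$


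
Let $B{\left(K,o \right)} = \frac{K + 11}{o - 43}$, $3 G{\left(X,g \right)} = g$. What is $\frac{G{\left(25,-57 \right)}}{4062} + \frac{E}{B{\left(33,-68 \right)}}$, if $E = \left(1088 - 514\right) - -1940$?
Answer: $- \frac{141689773}{22341} \approx -6342.1$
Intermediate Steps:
$G{\left(X,g \right)} = \frac{g}{3}$
$E = 2514$ ($E = 574 + 1940 = 2514$)
$B{\left(K,o \right)} = \frac{11 + K}{-43 + o}$
$\frac{G{\left(25,-57 \right)}}{4062} + \frac{E}{B{\left(33,-68 \right)}} = \frac{\frac{1}{3} \left(-57\right)}{4062} + \frac{2514}{\frac{1}{-43 - 68} \left(11 + 33\right)} = \left(-19\right) \frac{1}{4062} + \frac{2514}{\frac{1}{-111} \cdot 44} = - \frac{19}{4062} + \frac{2514}{\left(- \frac{1}{111}\right) 44} = - \frac{19}{4062} + \frac{2514}{- \frac{44}{111}} = - \frac{19}{4062} + 2514 \left(- \frac{111}{44}\right) = - \frac{19}{4062} - \frac{139527}{22} = - \frac{141689773}{22341}$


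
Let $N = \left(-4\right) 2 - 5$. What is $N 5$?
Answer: $-65$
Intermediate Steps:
$N = -13$ ($N = -8 - 5 = -13$)
$N 5 = \left(-13\right) 5 = -65$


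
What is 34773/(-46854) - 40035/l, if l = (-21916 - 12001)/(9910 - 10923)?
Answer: -633788228137/529715706 ≈ -1196.5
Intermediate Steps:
l = 33917/1013 (l = -33917/(-1013) = -33917*(-1/1013) = 33917/1013 ≈ 33.482)
34773/(-46854) - 40035/l = 34773/(-46854) - 40035/33917/1013 = 34773*(-1/46854) - 40035*1013/33917 = -11591/15618 - 40555455/33917 = -633788228137/529715706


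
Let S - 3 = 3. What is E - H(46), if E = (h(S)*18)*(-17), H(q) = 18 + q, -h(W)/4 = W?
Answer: 7280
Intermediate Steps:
S = 6 (S = 3 + 3 = 6)
h(W) = -4*W
E = 7344 (E = (-4*6*18)*(-17) = -24*18*(-17) = -432*(-17) = 7344)
E - H(46) = 7344 - (18 + 46) = 7344 - 1*64 = 7344 - 64 = 7280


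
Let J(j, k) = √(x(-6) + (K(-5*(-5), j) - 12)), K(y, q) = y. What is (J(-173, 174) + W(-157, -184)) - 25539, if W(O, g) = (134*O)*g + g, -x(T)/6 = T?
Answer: 3845276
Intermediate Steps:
x(T) = -6*T
W(O, g) = g + 134*O*g (W(O, g) = 134*O*g + g = g + 134*O*g)
J(j, k) = 7 (J(j, k) = √(-6*(-6) + (-5*(-5) - 12)) = √(36 + (25 - 12)) = √(36 + 13) = √49 = 7)
(J(-173, 174) + W(-157, -184)) - 25539 = (7 - 184*(1 + 134*(-157))) - 25539 = (7 - 184*(1 - 21038)) - 25539 = (7 - 184*(-21037)) - 25539 = (7 + 3870808) - 25539 = 3870815 - 25539 = 3845276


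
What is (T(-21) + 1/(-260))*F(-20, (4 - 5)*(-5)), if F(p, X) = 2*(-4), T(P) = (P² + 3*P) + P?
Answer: -185638/65 ≈ -2856.0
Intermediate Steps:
T(P) = P² + 4*P
F(p, X) = -8
(T(-21) + 1/(-260))*F(-20, (4 - 5)*(-5)) = (-21*(4 - 21) + 1/(-260))*(-8) = (-21*(-17) - 1/260)*(-8) = (357 - 1/260)*(-8) = (92819/260)*(-8) = -185638/65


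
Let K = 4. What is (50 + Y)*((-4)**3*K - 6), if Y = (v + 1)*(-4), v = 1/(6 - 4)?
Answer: -11528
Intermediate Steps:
v = 1/2 ≈ 0.50000
Y = -6 (Y = (1/2 + 1)*(-4) = (3/2)*(-4) = -6)
(50 + Y)*((-4)**3*K - 6) = (50 - 6)*((-4)**3*4 - 6) = 44*(-64*4 - 6) = 44*(-256 - 6) = 44*(-262) = -11528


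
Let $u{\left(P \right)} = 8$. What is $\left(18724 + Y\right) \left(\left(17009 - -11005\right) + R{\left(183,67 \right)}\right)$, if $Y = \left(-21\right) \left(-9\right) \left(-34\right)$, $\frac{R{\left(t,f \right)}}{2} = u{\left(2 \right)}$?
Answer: $344712940$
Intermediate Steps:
$R{\left(t,f \right)} = 16$ ($R{\left(t,f \right)} = 2 \cdot 8 = 16$)
$Y = -6426$ ($Y = 189 \left(-34\right) = -6426$)
$\left(18724 + Y\right) \left(\left(17009 - -11005\right) + R{\left(183,67 \right)}\right) = \left(18724 - 6426\right) \left(\left(17009 - -11005\right) + 16\right) = 12298 \left(\left(17009 + 11005\right) + 16\right) = 12298 \left(28014 + 16\right) = 12298 \cdot 28030 = 344712940$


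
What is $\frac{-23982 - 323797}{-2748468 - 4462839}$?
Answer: $\frac{347779}{7211307} \approx 0.048227$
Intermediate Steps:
$\frac{-23982 - 323797}{-2748468 - 4462839} = - \frac{347779}{-7211307} = \left(-347779\right) \left(- \frac{1}{7211307}\right) = \frac{347779}{7211307}$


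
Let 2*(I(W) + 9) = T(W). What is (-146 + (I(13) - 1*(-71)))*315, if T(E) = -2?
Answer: -26775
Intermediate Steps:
I(W) = -10 (I(W) = -9 + (½)*(-2) = -9 - 1 = -10)
(-146 + (I(13) - 1*(-71)))*315 = (-146 + (-10 - 1*(-71)))*315 = (-146 + (-10 + 71))*315 = (-146 + 61)*315 = -85*315 = -26775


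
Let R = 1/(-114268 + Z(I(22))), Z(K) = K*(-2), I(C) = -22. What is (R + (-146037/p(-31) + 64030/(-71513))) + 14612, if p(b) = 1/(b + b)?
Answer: 74079359618008039/8168500912 ≈ 9.0689e+6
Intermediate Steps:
Z(K) = -2*K
R = -1/114224 (R = 1/(-114268 - 2*(-22)) = 1/(-114268 + 44) = 1/(-114224) = -1/114224 ≈ -8.7547e-6)
p(b) = 1/(2*b)
(R + (-146037/p(-31) + 64030/(-71513))) + 14612 = (-1/114224 + (-146037/((½)/(-31)) + 64030/(-71513))) + 14612 = (-1/114224 + (-146037/((½)*(-1/31)) + 64030*(-1/71513))) + 14612 = (-1/114224 + (-146037/(-1/62) - 64030/71513)) + 14612 = (-1/114224 + (-146037*(-62) - 64030/71513)) + 14612 = (-1/114224 + (9054294 - 64030/71513)) + 14612 = (-1/114224 + 647499662792/71513) + 14612 = 73960001482681895/8168500912 + 14612 = 74079359618008039/8168500912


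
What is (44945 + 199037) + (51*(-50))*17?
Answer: 200632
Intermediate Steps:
(44945 + 199037) + (51*(-50))*17 = 243982 - 2550*17 = 243982 - 43350 = 200632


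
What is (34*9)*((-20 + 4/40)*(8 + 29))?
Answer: -1126539/5 ≈ -2.2531e+5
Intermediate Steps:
(34*9)*((-20 + 4/40)*(8 + 29)) = 306*((-20 + 4*(1/40))*37) = 306*((-20 + 1/10)*37) = 306*(-199/10*37) = 306*(-7363/10) = -1126539/5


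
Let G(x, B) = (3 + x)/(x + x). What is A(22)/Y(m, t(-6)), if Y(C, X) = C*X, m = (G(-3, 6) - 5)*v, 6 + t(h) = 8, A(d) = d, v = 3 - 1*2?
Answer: -11/5 ≈ -2.2000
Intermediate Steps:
v = 1 (v = 3 - 2 = 1)
G(x, B) = (3 + x)/(2*x) (G(x, B) = (3 + x)/((2*x)) = (3 + x)*(1/(2*x)) = (3 + x)/(2*x))
t(h) = 2 (t(h) = -6 + 8 = 2)
m = -5 (m = ((½)*(3 - 3)/(-3) - 5)*1 = ((½)*(-⅓)*0 - 5)*1 = (0 - 5)*1 = -5*1 = -5)
A(22)/Y(m, t(-6)) = 22/((-5*2)) = 22/(-10) = 22*(-⅒) = -11/5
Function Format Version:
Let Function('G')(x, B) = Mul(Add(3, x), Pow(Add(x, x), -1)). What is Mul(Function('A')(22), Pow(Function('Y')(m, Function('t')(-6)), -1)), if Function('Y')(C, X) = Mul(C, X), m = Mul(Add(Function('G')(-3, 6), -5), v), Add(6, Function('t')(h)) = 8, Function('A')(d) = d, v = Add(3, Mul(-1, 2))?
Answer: Rational(-11, 5) ≈ -2.2000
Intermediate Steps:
v = 1 (v = Add(3, -2) = 1)
Function('G')(x, B) = Mul(Rational(1, 2), Pow(x, -1), Add(3, x)) (Function('G')(x, B) = Mul(Add(3, x), Pow(Mul(2, x), -1)) = Mul(Add(3, x), Mul(Rational(1, 2), Pow(x, -1))) = Mul(Rational(1, 2), Pow(x, -1), Add(3, x)))
Function('t')(h) = 2 (Function('t')(h) = Add(-6, 8) = 2)
m = -5 (m = Mul(Add(Mul(Rational(1, 2), Pow(-3, -1), Add(3, -3)), -5), 1) = Mul(Add(Mul(Rational(1, 2), Rational(-1, 3), 0), -5), 1) = Mul(Add(0, -5), 1) = Mul(-5, 1) = -5)
Mul(Function('A')(22), Pow(Function('Y')(m, Function('t')(-6)), -1)) = Mul(22, Pow(Mul(-5, 2), -1)) = Mul(22, Pow(-10, -1)) = Mul(22, Rational(-1, 10)) = Rational(-11, 5)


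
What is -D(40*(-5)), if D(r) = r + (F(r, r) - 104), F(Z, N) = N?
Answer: 504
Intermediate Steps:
D(r) = -104 + 2*r (D(r) = r + (r - 104) = r + (-104 + r) = -104 + 2*r)
-D(40*(-5)) = -(-104 + 2*(40*(-5))) = -(-104 + 2*(-200)) = -(-104 - 400) = -1*(-504) = 504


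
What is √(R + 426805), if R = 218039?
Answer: 2*√161211 ≈ 803.02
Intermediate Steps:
√(R + 426805) = √(218039 + 426805) = √644844 = 2*√161211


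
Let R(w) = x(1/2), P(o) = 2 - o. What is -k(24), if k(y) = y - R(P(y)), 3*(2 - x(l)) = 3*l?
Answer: -45/2 ≈ -22.500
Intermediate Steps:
x(l) = 2 - l
R(w) = 3/2 (R(w) = 2 - 1/2 = 2 - 1*½ = 2 - ½ = 3/2)
k(y) = -3/2 + y (k(y) = y - 1*3/2 = y - 3/2 = -3/2 + y)
-k(24) = -(-3/2 + 24) = -1*45/2 = -45/2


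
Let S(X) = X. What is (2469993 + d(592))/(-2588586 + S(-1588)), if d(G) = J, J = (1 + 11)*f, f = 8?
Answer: -2470089/2590174 ≈ -0.95364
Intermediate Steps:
J = 96 (J = (1 + 11)*8 = 12*8 = 96)
d(G) = 96
(2469993 + d(592))/(-2588586 + S(-1588)) = (2469993 + 96)/(-2588586 - 1588) = 2470089/(-2590174) = 2470089*(-1/2590174) = -2470089/2590174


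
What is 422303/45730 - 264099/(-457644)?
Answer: 3111237597/317091820 ≈ 9.8118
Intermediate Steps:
422303/45730 - 264099/(-457644) = 422303*(1/45730) - 264099*(-1/457644) = 422303/45730 + 8003/13868 = 3111237597/317091820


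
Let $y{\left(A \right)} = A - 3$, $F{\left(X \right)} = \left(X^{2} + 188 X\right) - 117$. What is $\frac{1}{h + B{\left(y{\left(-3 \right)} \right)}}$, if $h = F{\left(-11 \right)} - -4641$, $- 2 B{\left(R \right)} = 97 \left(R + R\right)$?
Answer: $\frac{1}{3159} \approx 0.00031656$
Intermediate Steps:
$F{\left(X \right)} = -117 + X^{2} + 188 X$
$y{\left(A \right)} = -3 + A$ ($y{\left(A \right)} = A - 3 = -3 + A$)
$B{\left(R \right)} = - 97 R$ ($B{\left(R \right)} = - \frac{97 \left(R + R\right)}{2} = - \frac{97 \cdot 2 R}{2} = - \frac{194 R}{2} = - 97 R$)
$h = 2577$ ($h = \left(-117 + \left(-11\right)^{2} + 188 \left(-11\right)\right) - -4641 = \left(-117 + 121 - 2068\right) + 4641 = -2064 + 4641 = 2577$)
$\frac{1}{h + B{\left(y{\left(-3 \right)} \right)}} = \frac{1}{2577 - 97 \left(-3 - 3\right)} = \frac{1}{2577 - -582} = \frac{1}{2577 + 582} = \frac{1}{3159}$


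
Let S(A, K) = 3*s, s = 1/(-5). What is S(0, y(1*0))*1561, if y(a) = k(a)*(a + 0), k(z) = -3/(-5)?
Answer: -4683/5 ≈ -936.60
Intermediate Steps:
s = -⅕ ≈ -0.20000
k(z) = ⅗ (k(z) = -3*(-⅕) = ⅗)
y(a) = 3*a/5 (y(a) = 3*(a + 0)/5 = 3*a/5)
S(A, K) = -⅗ (S(A, K) = 3*(-⅕) = -⅗)
S(0, y(1*0))*1561 = -⅗*1561 = -4683/5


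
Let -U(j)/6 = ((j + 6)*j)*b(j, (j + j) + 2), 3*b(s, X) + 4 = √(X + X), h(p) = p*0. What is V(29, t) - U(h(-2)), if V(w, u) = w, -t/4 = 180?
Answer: 29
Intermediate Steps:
t = -720 (t = -4*180 = -720)
h(p) = 0
b(s, X) = -4/3 + √2*√X/3 (b(s, X) = -4/3 + √(X + X)/3 = -4/3 + √(2*X)/3 = -4/3 + (√2*√X)/3 = -4/3 + √2*√X/3)
U(j) = -6*j*(6 + j)*(-4/3 + √2*√(2 + 2*j)/3) (U(j) = -6*(j + 6)*j*(-4/3 + √2*√((j + j) + 2)/3) = -6*(6 + j)*j*(-4/3 + √2*√(2*j + 2)/3) = -6*j*(6 + j)*(-4/3 + √2*√(2 + 2*j)/3))
V(29, t) - U(h(-2)) = 29 - (-4)*0*(-2 + √(1 + 0))*(6 + 0) = 29 - (-4)*0*(-2 + √1)*6 = 29 - (-4)*0*(-2 + 1)*6 = 29 - (-4)*0*(-1)*6 = 29 - 1*0 = 29 + 0 = 29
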